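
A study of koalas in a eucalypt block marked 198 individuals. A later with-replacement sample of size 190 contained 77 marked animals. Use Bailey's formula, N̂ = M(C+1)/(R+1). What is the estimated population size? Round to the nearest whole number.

N̂ = 198·(190+1)/(77+1) = 198·191/78 = 37818/78 ≈ 484.8 → 485

N ≈ 485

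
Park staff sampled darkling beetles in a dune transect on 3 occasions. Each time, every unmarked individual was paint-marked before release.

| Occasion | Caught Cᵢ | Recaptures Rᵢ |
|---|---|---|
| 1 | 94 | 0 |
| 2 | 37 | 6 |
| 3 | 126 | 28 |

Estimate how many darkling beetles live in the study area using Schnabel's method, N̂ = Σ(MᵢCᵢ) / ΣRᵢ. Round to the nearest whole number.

Marked at large before each occasion: Mᵢ = Σⱼ<ᵢ (Cⱼ − Rⱼ) → M1=0, M2=94, M3=125
Σ MᵢCᵢ = 0·94 + 94·37 + 125·126 = 0 + 3478 + 15750 = 19228
Σ Rᵢ = 0 + 6 + 28 = 34
N̂ = 19228 / 34 ≈ 565.5 → 566

N ≈ 566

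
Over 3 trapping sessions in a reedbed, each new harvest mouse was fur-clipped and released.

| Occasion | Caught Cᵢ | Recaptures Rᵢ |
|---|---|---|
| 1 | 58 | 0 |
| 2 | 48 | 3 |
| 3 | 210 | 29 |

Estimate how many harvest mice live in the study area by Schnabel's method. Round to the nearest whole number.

N ≈ 763

Marked at large before each occasion: Mᵢ = Σⱼ<ᵢ (Cⱼ − Rⱼ) → M1=0, M2=58, M3=103
Σ MᵢCᵢ = 0·58 + 58·48 + 103·210 = 0 + 2784 + 21630 = 24414
Σ Rᵢ = 0 + 3 + 29 = 32
N̂ = 24414 / 32 ≈ 762.9 → 763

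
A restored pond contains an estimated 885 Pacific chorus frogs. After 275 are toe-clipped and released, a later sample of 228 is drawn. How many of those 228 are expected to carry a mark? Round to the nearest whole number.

The marked fraction of the population is 275/885, so in a sample of 228 expect C·(M/N) marked.
E[R] = 275 × 228 / 885 = 62700 / 885 ≈ 70.8 → 71

expected recaptures ≈ 71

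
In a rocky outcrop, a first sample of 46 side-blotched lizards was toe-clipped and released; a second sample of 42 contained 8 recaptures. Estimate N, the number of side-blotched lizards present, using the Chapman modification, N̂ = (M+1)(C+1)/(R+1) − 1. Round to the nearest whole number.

N̂ = (46+1)(42+1)/(8+1) − 1 = 47·43/9 − 1
= 2021/9 − 1 ≈ 224.6 − 1 ≈ 223.6 → 224

N ≈ 224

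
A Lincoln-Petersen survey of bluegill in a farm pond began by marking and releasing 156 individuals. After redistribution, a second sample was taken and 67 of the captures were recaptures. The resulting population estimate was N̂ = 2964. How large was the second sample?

From N = M·C/R: C = N·R / M = 2964·67 / 156 = 198588 / 156 = 1273.

C = 1273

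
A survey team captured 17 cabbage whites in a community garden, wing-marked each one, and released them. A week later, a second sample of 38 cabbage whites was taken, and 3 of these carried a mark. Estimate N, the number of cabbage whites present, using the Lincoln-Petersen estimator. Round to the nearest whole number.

The marked fraction in the recapture sample should equal the marked fraction in the population: 3/38 = 17/N.
N = (17 × 38) / 3 = 646 / 3 ≈ 215.3 → 215

N ≈ 215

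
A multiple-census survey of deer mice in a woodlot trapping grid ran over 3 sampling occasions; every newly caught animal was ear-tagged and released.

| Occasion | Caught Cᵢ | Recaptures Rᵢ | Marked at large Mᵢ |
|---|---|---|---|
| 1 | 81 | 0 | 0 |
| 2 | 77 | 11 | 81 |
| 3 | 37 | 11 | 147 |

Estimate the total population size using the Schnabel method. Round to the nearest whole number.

Σ MᵢCᵢ = 0·81 + 81·77 + 147·37 = 0 + 6237 + 5439 = 11676
Σ Rᵢ = 0 + 11 + 11 = 22
N̂ = 11676 / 22 ≈ 530.7 → 531

N ≈ 531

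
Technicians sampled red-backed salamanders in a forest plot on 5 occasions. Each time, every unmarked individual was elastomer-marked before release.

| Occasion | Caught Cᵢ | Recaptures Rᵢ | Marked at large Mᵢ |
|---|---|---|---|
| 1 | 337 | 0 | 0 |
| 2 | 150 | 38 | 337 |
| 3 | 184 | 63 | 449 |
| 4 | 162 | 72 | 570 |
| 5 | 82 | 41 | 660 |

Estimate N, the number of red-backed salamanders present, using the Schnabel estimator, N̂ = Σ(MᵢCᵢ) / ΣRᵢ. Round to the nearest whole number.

N ≈ 1307

Σ MᵢCᵢ = 0·337 + 337·150 + 449·184 + 570·162 + 660·82 = 0 + 50550 + 82616 + 92340 + 54120 = 279626
Σ Rᵢ = 0 + 38 + 63 + 72 + 41 = 214
N̂ = 279626 / 214 ≈ 1306.7 → 1307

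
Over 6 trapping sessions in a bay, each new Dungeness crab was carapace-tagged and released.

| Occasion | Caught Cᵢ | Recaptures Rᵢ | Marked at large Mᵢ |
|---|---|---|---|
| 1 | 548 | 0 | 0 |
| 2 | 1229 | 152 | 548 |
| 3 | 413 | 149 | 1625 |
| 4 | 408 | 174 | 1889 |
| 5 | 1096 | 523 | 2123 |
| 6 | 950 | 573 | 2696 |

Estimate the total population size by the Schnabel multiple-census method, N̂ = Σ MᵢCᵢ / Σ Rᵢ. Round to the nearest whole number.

Σ MᵢCᵢ = 0·548 + 548·1229 + 1625·413 + 1889·408 + 2123·1096 + 2696·950 = 0 + 673492 + 671125 + 770712 + 2326808 + 2561200 = 7003337
Σ Rᵢ = 0 + 152 + 149 + 174 + 523 + 573 = 1571
N̂ = 7003337 / 1571 ≈ 4457.9 → 4458

N ≈ 4458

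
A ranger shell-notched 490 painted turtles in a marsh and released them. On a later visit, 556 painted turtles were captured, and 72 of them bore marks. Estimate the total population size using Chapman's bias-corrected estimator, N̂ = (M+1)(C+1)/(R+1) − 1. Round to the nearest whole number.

N̂ = (490+1)(556+1)/(72+1) − 1 = 491·557/73 − 1
= 273487/73 − 1 ≈ 3746.4 − 1 ≈ 3745.4 → 3745

N ≈ 3745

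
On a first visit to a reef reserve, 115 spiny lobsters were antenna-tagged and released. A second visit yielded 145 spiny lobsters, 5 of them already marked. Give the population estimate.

N = 3335

Lincoln-Petersen assumes M/N = R/C, so N = M·C / R.
N = (115 × 145) / 5 = 16675 / 5 = 3335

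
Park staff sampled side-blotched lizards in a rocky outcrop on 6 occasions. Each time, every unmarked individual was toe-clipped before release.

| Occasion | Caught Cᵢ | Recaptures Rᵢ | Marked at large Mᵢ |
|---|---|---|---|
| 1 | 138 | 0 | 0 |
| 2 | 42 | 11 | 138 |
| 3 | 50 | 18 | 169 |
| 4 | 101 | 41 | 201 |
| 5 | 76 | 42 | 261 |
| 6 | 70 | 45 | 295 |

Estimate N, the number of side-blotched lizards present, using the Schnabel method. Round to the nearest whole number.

Σ MᵢCᵢ = 0·138 + 138·42 + 169·50 + 201·101 + 261·76 + 295·70 = 0 + 5796 + 8450 + 20301 + 19836 + 20650 = 75033
Σ Rᵢ = 0 + 11 + 18 + 41 + 42 + 45 = 157
N̂ = 75033 / 157 ≈ 477.9 → 478

N ≈ 478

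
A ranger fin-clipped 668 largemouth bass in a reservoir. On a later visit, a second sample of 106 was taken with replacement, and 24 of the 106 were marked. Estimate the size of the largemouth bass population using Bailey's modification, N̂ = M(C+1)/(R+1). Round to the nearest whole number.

N ≈ 2859

N̂ = 668·(106+1)/(24+1) = 668·107/25 = 71476/25 ≈ 2859.0 → 2859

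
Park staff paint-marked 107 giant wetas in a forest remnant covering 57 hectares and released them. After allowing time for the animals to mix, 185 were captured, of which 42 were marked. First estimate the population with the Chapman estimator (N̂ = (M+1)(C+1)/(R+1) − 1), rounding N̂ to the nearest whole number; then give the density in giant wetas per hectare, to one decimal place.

N̂ = 108·186/43 − 1 = 20088/43 − 1 ≈ 466.2 → 466
Density = N̂ / area = 466 / 57 ≈ 8.18 → 8.2 per hectare

density ≈ 8.2 giant wetas per hectare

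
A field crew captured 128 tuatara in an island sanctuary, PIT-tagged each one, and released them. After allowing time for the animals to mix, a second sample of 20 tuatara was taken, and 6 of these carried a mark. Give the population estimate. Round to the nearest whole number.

Lincoln-Petersen assumes M/N = R/C, so N = M·C / R.
N = (128 × 20) / 6 = 2560 / 6 ≈ 426.7 → 427

N ≈ 427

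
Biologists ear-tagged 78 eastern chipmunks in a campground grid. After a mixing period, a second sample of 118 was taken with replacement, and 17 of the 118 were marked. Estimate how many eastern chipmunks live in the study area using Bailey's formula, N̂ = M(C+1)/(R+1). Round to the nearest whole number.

N ≈ 516

N̂ = 78·(118+1)/(17+1) = 78·119/18 = 9282/18 ≈ 515.7 → 516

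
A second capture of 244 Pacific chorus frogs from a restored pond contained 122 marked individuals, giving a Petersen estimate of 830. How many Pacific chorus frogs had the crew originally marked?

M = 415

From N = M·C/R: M = N·R / C = 830·122 / 244 = 101260 / 244 = 415.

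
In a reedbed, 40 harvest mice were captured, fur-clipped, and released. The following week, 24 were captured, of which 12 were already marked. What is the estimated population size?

If marked individuals mix randomly, R/C ≈ M/N, giving N ≈ M·C/R.
N = (40 × 24) / 12 = 960 / 12 = 80

N = 80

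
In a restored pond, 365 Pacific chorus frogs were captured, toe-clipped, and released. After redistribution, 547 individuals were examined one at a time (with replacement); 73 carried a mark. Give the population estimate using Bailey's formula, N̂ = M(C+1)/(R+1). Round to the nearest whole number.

N̂ = 365·(547+1)/(73+1) = 365·548/74 = 200020/74 ≈ 2703.0 → 2703

N ≈ 2703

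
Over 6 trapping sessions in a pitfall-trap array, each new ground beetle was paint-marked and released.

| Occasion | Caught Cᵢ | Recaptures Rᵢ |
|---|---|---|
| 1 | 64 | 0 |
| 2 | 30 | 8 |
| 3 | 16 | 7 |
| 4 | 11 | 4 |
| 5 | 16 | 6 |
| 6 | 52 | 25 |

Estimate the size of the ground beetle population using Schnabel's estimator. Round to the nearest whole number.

N ≈ 236

Marked at large before each occasion: Mᵢ = Σⱼ<ᵢ (Cⱼ − Rⱼ) → M1=0, M2=64, M3=86, M4=95, M5=102, M6=112
Σ MᵢCᵢ = 0·64 + 64·30 + 86·16 + 95·11 + 102·16 + 112·52 = 0 + 1920 + 1376 + 1045 + 1632 + 5824 = 11797
Σ Rᵢ = 0 + 8 + 7 + 4 + 6 + 25 = 50
N̂ = 11797 / 50 ≈ 235.9 → 236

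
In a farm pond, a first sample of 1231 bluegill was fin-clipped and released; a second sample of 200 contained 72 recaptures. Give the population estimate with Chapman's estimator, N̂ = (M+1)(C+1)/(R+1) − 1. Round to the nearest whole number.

N̂ = (1231+1)(200+1)/(72+1) − 1 = 1232·201/73 − 1
= 247632/73 − 1 ≈ 3392.2 − 1 ≈ 3391.2 → 3391

N ≈ 3391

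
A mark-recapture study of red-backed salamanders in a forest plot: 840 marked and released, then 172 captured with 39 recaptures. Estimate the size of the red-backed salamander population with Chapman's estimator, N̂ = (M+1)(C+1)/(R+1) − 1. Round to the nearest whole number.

N̂ = (840+1)(172+1)/(39+1) − 1 = 841·173/40 − 1
= 145493/40 − 1 ≈ 3637.3 − 1 ≈ 3636.3 → 3636

N ≈ 3636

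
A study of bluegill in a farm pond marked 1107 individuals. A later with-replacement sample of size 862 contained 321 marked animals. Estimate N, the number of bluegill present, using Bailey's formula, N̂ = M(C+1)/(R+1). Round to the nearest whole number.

N ≈ 2967

N̂ = 1107·(862+1)/(321+1) = 1107·863/322 = 955341/322 ≈ 2966.9 → 2967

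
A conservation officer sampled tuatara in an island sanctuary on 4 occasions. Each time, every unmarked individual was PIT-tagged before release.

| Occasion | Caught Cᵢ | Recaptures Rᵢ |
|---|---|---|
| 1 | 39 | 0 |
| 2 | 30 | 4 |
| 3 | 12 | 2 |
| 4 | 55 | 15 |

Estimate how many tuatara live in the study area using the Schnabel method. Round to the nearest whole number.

N ≈ 289

Marked at large before each occasion: Mᵢ = Σⱼ<ᵢ (Cⱼ − Rⱼ) → M1=0, M2=39, M3=65, M4=75
Σ MᵢCᵢ = 0·39 + 39·30 + 65·12 + 75·55 = 0 + 1170 + 780 + 4125 = 6075
Σ Rᵢ = 0 + 4 + 2 + 15 = 21
N̂ = 6075 / 21 ≈ 289.3 → 289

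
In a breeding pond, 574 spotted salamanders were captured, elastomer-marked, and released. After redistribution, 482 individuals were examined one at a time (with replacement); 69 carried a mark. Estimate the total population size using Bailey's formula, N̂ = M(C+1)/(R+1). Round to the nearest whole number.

N̂ = 574·(482+1)/(69+1) = 574·483/70 = 277242/70 ≈ 3960.6 → 3961

N ≈ 3961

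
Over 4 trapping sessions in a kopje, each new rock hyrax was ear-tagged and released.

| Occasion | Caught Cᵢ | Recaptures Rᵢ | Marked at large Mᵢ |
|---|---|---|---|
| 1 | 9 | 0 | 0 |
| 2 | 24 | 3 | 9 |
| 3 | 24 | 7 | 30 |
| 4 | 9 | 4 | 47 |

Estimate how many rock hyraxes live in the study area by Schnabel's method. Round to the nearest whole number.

Σ MᵢCᵢ = 0·9 + 9·24 + 30·24 + 47·9 = 0 + 216 + 720 + 423 = 1359
Σ Rᵢ = 0 + 3 + 7 + 4 = 14
N̂ = 1359 / 14 ≈ 97.1 → 97

N ≈ 97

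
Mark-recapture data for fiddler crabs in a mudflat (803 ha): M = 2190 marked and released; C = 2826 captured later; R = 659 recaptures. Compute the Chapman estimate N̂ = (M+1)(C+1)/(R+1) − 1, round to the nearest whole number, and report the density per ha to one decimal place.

N̂ = 2191·2827/660 − 1 = 6193957/660 − 1 ≈ 9383.8 → 9384
Density = N̂ / area = 9384 / 803 ≈ 11.69 → 11.7 per ha

density ≈ 11.7 fiddler crabs per ha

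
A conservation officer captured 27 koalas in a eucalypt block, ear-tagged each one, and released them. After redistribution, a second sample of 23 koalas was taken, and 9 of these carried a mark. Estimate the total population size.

N = 69

N = (27 × 23) / 9 = 621 / 9 = 69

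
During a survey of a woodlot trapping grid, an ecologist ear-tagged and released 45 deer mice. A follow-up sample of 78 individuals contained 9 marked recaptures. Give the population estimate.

N = (45 × 78) / 9 = 3510 / 9 = 390

N = 390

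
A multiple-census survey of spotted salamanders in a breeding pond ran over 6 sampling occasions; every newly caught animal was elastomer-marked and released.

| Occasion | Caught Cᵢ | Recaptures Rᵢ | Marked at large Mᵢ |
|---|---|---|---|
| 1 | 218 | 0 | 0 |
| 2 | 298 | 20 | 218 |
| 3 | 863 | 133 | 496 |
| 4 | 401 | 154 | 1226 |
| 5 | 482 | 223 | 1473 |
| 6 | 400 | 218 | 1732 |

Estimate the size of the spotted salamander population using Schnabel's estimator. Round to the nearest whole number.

N ≈ 3192

Σ MᵢCᵢ = 0·218 + 218·298 + 496·863 + 1226·401 + 1473·482 + 1732·400 = 0 + 64964 + 428048 + 491626 + 709986 + 692800 = 2387424
Σ Rᵢ = 0 + 20 + 133 + 154 + 223 + 218 = 748
N̂ = 2387424 / 748 ≈ 3191.7 → 3192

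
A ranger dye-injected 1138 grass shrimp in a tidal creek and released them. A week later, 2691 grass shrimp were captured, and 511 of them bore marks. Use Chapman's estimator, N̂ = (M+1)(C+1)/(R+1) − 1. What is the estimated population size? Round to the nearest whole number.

N ≈ 5988

N̂ = (1138+1)(2691+1)/(511+1) − 1 = 1139·2692/512 − 1
= 3066188/512 − 1 ≈ 5988.6 − 1 ≈ 5987.6 → 5988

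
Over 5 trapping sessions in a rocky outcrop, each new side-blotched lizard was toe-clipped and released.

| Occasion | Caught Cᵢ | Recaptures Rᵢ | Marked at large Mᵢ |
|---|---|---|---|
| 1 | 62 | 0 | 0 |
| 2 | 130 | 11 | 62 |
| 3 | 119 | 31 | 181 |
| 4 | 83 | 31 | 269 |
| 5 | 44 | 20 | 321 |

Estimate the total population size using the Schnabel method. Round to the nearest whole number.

Σ MᵢCᵢ = 0·62 + 62·130 + 181·119 + 269·83 + 321·44 = 0 + 8060 + 21539 + 22327 + 14124 = 66050
Σ Rᵢ = 0 + 11 + 31 + 31 + 20 = 93
N̂ = 66050 / 93 ≈ 710.2 → 710

N ≈ 710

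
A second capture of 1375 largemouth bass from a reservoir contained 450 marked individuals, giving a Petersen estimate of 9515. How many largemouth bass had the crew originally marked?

From N = M·C/R: M = N·R / C = 9515·450 / 1375 = 4281750 / 1375 = 3114.

M = 3114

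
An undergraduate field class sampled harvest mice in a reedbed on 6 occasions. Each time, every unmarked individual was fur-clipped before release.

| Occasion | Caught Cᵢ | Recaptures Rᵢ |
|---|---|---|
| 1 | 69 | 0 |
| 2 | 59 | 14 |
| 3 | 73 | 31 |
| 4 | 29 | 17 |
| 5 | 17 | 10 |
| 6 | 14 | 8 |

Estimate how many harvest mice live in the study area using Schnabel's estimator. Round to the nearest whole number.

Marked at large before each occasion: Mᵢ = Σⱼ<ᵢ (Cⱼ − Rⱼ) → M1=0, M2=69, M3=114, M4=156, M5=168, M6=175
Σ MᵢCᵢ = 0·69 + 69·59 + 114·73 + 156·29 + 168·17 + 175·14 = 0 + 4071 + 8322 + 4524 + 2856 + 2450 = 22223
Σ Rᵢ = 0 + 14 + 31 + 17 + 10 + 8 = 80
N̂ = 22223 / 80 ≈ 277.8 → 278

N ≈ 278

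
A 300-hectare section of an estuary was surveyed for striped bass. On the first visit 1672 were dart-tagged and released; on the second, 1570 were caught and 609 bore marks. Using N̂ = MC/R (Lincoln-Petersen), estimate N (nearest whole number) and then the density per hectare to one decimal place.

N̂ = 1672·1570/609 = 2625040/609 ≈ 4310.4 → 4310
Density = N̂ / area = 4310 / 300 ≈ 14.37 → 14.4 per hectare

density ≈ 14.4 striped bass per hectare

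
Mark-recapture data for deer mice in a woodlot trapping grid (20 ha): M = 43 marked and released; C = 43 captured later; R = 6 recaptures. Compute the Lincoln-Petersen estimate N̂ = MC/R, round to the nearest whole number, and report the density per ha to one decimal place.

N̂ = 43·43/6 = 1849/6 ≈ 308.2 → 308
Density = N̂ / area = 308 / 20 ≈ 15.40 → 15.4 per ha

density ≈ 15.4 deer mice per ha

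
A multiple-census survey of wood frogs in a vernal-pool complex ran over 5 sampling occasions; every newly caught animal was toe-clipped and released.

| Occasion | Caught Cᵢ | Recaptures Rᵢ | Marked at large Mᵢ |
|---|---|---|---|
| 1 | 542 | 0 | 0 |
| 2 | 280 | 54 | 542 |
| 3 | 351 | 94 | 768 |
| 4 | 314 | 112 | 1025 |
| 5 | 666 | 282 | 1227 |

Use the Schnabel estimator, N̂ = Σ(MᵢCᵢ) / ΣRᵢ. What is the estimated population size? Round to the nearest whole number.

N ≈ 2879

Σ MᵢCᵢ = 0·542 + 542·280 + 768·351 + 1025·314 + 1227·666 = 0 + 151760 + 269568 + 321850 + 817182 = 1560360
Σ Rᵢ = 0 + 54 + 94 + 112 + 282 = 542
N̂ = 1560360 / 542 ≈ 2878.9 → 2879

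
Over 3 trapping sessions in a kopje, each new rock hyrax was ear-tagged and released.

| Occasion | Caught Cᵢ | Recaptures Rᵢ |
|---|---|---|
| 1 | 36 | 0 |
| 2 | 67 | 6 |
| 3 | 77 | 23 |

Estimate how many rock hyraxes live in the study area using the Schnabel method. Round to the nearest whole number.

N ≈ 341

Marked at large before each occasion: Mᵢ = Σⱼ<ᵢ (Cⱼ − Rⱼ) → M1=0, M2=36, M3=97
Σ MᵢCᵢ = 0·36 + 36·67 + 97·77 = 0 + 2412 + 7469 = 9881
Σ Rᵢ = 0 + 6 + 23 = 29
N̂ = 9881 / 29 ≈ 340.7 → 341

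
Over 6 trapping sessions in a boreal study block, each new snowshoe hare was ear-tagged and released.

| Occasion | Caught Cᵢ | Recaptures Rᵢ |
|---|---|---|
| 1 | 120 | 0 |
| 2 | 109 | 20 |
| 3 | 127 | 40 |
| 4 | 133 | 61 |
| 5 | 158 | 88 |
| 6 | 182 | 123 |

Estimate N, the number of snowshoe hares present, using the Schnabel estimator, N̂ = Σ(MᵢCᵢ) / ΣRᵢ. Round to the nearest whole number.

Marked at large before each occasion: Mᵢ = Σⱼ<ᵢ (Cⱼ − Rⱼ) → M1=0, M2=120, M3=209, M4=296, M5=368, M6=438
Σ MᵢCᵢ = 0·120 + 120·109 + 209·127 + 296·133 + 368·158 + 438·182 = 0 + 13080 + 26543 + 39368 + 58144 + 79716 = 216851
Σ Rᵢ = 0 + 20 + 40 + 61 + 88 + 123 = 332
N̂ = 216851 / 332 ≈ 653.2 → 653

N ≈ 653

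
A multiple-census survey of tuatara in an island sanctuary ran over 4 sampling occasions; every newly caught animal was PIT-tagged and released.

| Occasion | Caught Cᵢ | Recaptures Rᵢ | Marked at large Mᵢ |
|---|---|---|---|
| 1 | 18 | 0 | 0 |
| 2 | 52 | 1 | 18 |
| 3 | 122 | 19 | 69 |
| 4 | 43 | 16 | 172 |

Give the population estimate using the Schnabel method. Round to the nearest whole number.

Σ MᵢCᵢ = 0·18 + 18·52 + 69·122 + 172·43 = 0 + 936 + 8418 + 7396 = 16750
Σ Rᵢ = 0 + 1 + 19 + 16 = 36
N̂ = 16750 / 36 ≈ 465.3 → 465

N ≈ 465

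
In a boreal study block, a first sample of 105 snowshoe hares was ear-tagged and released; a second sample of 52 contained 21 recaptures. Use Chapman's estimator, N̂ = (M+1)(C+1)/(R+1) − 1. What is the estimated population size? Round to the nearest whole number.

N̂ = (105+1)(52+1)/(21+1) − 1 = 106·53/22 − 1
= 5618/22 − 1 ≈ 255.4 − 1 ≈ 254.4 → 254

N ≈ 254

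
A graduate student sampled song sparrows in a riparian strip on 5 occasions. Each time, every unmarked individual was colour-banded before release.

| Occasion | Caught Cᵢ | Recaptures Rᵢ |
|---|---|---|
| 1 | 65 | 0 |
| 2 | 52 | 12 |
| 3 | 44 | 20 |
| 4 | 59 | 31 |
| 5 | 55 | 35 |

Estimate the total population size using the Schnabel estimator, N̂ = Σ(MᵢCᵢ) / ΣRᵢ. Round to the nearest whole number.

N ≈ 247

Marked at large before each occasion: Mᵢ = Σⱼ<ᵢ (Cⱼ − Rⱼ) → M1=0, M2=65, M3=105, M4=129, M5=157
Σ MᵢCᵢ = 0·65 + 65·52 + 105·44 + 129·59 + 157·55 = 0 + 3380 + 4620 + 7611 + 8635 = 24246
Σ Rᵢ = 0 + 12 + 20 + 31 + 35 = 98
N̂ = 24246 / 98 ≈ 247.4 → 247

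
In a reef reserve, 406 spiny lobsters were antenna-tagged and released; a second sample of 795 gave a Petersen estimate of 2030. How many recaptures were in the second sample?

From N = M·C/R: R = M·C / N = 406·795 / 2030 = 322770 / 2030 = 159.

R = 159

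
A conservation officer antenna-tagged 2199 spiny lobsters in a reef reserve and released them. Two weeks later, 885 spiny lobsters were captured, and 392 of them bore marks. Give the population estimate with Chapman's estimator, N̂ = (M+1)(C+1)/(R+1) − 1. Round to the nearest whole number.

N̂ = (2199+1)(885+1)/(392+1) − 1 = 2200·886/393 − 1
= 1949200/393 − 1 ≈ 4959.8 − 1 ≈ 4958.8 → 4959

N ≈ 4959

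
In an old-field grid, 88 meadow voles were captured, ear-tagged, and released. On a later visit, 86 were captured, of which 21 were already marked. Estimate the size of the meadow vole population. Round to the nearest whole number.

N ≈ 360

N = (88 × 86) / 21 = 7568 / 21 ≈ 360.4 → 360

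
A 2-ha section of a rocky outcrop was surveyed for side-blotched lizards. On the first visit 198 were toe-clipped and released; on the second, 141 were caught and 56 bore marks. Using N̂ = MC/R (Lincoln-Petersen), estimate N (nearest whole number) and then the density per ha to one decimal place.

N̂ = 198·141/56 = 27918/56 ≈ 498.5 → 499
Density = N̂ / area = 499 / 2 ≈ 249.50 → 249.5 per ha

density ≈ 249.5 side-blotched lizards per ha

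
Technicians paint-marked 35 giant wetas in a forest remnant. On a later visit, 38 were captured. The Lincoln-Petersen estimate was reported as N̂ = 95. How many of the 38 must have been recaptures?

R = 14

From N = M·C/R: R = M·C / N = 35·38 / 95 = 1330 / 95 = 14.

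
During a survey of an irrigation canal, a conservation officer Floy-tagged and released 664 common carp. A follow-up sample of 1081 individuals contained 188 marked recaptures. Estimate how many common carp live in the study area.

N = 3818

N = (664 × 1081) / 188 = 717784 / 188 = 3818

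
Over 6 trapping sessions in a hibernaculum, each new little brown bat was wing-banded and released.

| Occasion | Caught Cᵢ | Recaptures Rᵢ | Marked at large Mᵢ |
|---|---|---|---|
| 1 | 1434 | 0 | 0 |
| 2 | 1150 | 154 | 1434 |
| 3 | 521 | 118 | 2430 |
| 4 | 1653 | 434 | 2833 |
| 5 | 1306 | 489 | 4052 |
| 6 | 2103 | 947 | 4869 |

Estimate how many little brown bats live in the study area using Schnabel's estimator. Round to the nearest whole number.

Σ MᵢCᵢ = 0·1434 + 1434·1150 + 2430·521 + 2833·1653 + 4052·1306 + 4869·2103 = 0 + 1649100 + 1266030 + 4682949 + 5291912 + 10239507 = 23129498
Σ Rᵢ = 0 + 154 + 118 + 434 + 489 + 947 = 2142
N̂ = 23129498 / 2142 ≈ 10798.1 → 10798

N ≈ 10,798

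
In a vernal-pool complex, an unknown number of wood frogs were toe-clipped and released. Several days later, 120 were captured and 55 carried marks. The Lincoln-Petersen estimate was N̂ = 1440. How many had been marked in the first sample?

M = 660

From N = M·C/R: M = N·R / C = 1440·55 / 120 = 79200 / 120 = 660.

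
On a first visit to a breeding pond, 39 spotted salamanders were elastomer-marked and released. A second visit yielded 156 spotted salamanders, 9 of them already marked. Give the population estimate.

N = 676

If marked individuals mix randomly, R/C ≈ M/N, giving N ≈ M·C/R.
N = (39 × 156) / 9 = 6084 / 9 = 676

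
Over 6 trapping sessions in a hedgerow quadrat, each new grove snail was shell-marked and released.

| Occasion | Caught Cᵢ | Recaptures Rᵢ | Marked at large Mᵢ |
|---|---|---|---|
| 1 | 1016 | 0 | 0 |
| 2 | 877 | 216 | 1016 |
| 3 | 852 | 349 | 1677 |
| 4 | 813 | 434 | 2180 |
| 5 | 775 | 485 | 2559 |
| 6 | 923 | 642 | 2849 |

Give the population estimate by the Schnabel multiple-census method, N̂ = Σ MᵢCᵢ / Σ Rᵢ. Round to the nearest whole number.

Σ MᵢCᵢ = 0·1016 + 1016·877 + 1677·852 + 2180·813 + 2559·775 + 2849·923 = 0 + 891032 + 1428804 + 1772340 + 1983225 + 2629627 = 8705028
Σ Rᵢ = 0 + 216 + 349 + 434 + 485 + 642 = 2126
N̂ = 8705028 / 2126 ≈ 4094.6 → 4095

N ≈ 4095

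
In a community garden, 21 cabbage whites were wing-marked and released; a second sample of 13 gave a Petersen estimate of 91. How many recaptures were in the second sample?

From N = M·C/R: R = M·C / N = 21·13 / 91 = 273 / 91 = 3.

R = 3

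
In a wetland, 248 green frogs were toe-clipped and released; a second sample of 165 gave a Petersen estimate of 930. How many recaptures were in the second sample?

R = 44

From N = M·C/R: R = M·C / N = 248·165 / 930 = 40920 / 930 = 44.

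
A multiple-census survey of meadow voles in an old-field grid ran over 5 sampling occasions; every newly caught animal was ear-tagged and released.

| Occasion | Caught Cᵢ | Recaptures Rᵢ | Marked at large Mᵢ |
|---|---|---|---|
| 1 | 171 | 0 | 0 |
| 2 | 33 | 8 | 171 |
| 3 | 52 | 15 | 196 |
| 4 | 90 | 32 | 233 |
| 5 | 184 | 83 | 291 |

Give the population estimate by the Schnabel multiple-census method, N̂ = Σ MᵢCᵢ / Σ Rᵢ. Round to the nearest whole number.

N ≈ 655

Σ MᵢCᵢ = 0·171 + 171·33 + 196·52 + 233·90 + 291·184 = 0 + 5643 + 10192 + 20970 + 53544 = 90349
Σ Rᵢ = 0 + 8 + 15 + 32 + 83 = 138
N̂ = 90349 / 138 ≈ 654.7 → 655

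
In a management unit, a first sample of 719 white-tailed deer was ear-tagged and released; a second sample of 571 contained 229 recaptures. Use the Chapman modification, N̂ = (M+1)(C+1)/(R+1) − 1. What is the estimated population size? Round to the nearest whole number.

N ≈ 1790

N̂ = (719+1)(571+1)/(229+1) − 1 = 720·572/230 − 1
= 411840/230 − 1 ≈ 1790.6 − 1 ≈ 1789.6 → 1790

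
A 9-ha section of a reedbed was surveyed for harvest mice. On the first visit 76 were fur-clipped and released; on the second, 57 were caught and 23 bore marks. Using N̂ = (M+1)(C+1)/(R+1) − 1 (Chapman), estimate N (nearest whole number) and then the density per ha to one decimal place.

density ≈ 20.6 harvest mice per ha

N̂ = 77·58/24 − 1 = 4466/24 − 1 ≈ 185.1 → 185
Density = N̂ / area = 185 / 9 ≈ 20.56 → 20.6 per ha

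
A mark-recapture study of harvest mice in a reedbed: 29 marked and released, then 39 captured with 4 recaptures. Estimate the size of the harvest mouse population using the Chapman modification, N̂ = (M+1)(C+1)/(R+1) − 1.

N̂ = (29+1)(39+1)/(4+1) − 1 = 30·40/5 − 1
= 1200/5 − 1 = 240 − 1 = 239

N = 239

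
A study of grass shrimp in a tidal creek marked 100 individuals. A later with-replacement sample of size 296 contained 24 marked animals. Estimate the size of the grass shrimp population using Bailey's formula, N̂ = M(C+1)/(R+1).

N = 1188

N̂ = 100·(296+1)/(24+1) = 100·297/25 = 29700/25 = 1188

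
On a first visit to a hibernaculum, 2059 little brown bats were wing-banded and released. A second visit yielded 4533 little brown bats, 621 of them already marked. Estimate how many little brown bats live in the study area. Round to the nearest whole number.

Lincoln-Petersen assumes M/N = R/C, so N = M·C / R.
N = (2059 × 4533) / 621 = 9333447 / 621 ≈ 15029.7 → 15030

N ≈ 15,030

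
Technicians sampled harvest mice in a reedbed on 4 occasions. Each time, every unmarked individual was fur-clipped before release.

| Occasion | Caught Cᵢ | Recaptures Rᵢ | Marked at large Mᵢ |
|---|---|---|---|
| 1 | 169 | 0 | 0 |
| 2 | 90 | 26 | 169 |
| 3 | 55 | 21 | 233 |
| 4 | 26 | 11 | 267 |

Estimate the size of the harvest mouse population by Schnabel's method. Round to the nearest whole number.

Σ MᵢCᵢ = 0·169 + 169·90 + 233·55 + 267·26 = 0 + 15210 + 12815 + 6942 = 34967
Σ Rᵢ = 0 + 26 + 21 + 11 = 58
N̂ = 34967 / 58 ≈ 602.9 → 603

N ≈ 603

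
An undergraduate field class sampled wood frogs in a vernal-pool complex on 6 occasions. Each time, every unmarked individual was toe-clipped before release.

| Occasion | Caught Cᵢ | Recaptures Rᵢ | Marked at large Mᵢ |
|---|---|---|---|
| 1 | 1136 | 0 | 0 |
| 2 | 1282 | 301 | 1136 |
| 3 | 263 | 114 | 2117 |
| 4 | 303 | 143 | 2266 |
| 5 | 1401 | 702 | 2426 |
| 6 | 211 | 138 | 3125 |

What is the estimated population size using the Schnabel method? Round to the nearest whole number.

Σ MᵢCᵢ = 0·1136 + 1136·1282 + 2117·263 + 2266·303 + 2426·1401 + 3125·211 = 0 + 1456352 + 556771 + 686598 + 3398826 + 659375 = 6757922
Σ Rᵢ = 0 + 301 + 114 + 143 + 702 + 138 = 1398
N̂ = 6757922 / 1398 ≈ 4834.0 → 4834

N ≈ 4834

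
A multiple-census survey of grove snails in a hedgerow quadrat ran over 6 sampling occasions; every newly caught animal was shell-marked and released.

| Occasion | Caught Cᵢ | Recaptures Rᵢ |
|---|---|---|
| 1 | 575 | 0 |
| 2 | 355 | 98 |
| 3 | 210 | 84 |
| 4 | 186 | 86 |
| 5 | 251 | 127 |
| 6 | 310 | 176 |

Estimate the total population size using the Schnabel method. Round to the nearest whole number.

Marked at large before each occasion: Mᵢ = Σⱼ<ᵢ (Cⱼ − Rⱼ) → M1=0, M2=575, M3=832, M4=958, M5=1058, M6=1182
Σ MᵢCᵢ = 0·575 + 575·355 + 832·210 + 958·186 + 1058·251 + 1182·310 = 0 + 204125 + 174720 + 178188 + 265558 + 366420 = 1189011
Σ Rᵢ = 0 + 98 + 84 + 86 + 127 + 176 = 571
N̂ = 1189011 / 571 ≈ 2082.3 → 2082

N ≈ 2082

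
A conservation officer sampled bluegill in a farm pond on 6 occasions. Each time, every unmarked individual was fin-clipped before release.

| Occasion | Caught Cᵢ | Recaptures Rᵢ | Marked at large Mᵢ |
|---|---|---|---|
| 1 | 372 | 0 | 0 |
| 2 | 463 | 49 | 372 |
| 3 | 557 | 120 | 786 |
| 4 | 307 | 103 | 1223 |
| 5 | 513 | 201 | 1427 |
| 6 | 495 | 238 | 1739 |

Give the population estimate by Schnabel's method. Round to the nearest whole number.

N ≈ 3626

Σ MᵢCᵢ = 0·372 + 372·463 + 786·557 + 1223·307 + 1427·513 + 1739·495 = 0 + 172236 + 437802 + 375461 + 732051 + 860805 = 2578355
Σ Rᵢ = 0 + 49 + 120 + 103 + 201 + 238 = 711
N̂ = 2578355 / 711 ≈ 3626.4 → 3626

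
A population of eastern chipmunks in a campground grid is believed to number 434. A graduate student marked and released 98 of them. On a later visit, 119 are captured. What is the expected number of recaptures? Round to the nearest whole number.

expected recaptures ≈ 27

The marked fraction of the population is 98/434, so in a sample of 119 expect C·(M/N) marked.
E[R] = 98 × 119 / 434 = 11662 / 434 ≈ 26.9 → 27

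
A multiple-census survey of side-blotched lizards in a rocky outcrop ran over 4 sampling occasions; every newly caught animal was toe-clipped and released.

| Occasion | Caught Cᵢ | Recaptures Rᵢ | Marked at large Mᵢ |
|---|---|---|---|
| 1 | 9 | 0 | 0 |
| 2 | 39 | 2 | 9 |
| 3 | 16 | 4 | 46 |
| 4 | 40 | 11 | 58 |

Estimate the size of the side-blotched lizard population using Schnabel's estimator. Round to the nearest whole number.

N ≈ 200

Σ MᵢCᵢ = 0·9 + 9·39 + 46·16 + 58·40 = 0 + 351 + 736 + 2320 = 3407
Σ Rᵢ = 0 + 2 + 4 + 11 = 17
N̂ = 3407 / 17 ≈ 200.4 → 200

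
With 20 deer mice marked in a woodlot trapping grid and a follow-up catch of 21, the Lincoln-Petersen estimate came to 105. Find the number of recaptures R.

R = 4

From N = M·C/R: R = M·C / N = 20·21 / 105 = 420 / 105 = 4.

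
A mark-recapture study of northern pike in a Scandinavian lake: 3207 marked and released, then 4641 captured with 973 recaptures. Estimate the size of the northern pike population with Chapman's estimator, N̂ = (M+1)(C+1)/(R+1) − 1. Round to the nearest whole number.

N ≈ 15,288

N̂ = (3207+1)(4641+1)/(973+1) − 1 = 3208·4642/974 − 1
= 14891536/974 − 1 ≈ 15289.1 − 1 ≈ 15288.1 → 15288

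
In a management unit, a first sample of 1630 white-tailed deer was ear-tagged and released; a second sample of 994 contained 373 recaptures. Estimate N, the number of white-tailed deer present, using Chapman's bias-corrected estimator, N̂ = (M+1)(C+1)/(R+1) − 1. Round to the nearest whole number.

N̂ = (1630+1)(994+1)/(373+1) − 1 = 1631·995/374 − 1
= 1622845/374 − 1 ≈ 4339.2 − 1 ≈ 4338.2 → 4338

N ≈ 4338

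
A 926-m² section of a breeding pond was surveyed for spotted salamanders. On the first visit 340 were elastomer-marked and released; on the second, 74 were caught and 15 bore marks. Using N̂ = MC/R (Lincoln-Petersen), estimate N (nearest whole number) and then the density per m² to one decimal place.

density ≈ 1.8 spotted salamanders per m²

N̂ = 340·74/15 = 25160/15 ≈ 1677.3 → 1677
Density = N̂ / area = 1677 / 926 ≈ 1.81 → 1.8 per m²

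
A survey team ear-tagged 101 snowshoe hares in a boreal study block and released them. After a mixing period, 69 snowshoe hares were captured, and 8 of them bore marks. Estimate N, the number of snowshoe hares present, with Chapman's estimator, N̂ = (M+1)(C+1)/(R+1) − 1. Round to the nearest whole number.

N ≈ 792

N̂ = (101+1)(69+1)/(8+1) − 1 = 102·70/9 − 1
= 7140/9 − 1 ≈ 793.3 − 1 ≈ 792.3 → 792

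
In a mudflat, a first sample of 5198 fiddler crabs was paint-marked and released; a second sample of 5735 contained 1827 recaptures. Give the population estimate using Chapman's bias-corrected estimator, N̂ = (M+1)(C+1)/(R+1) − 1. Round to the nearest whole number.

N ≈ 16,313

N̂ = (5198+1)(5735+1)/(1827+1) − 1 = 5199·5736/1828 − 1
= 29821464/1828 − 1 ≈ 16313.7 − 1 ≈ 16312.7 → 16313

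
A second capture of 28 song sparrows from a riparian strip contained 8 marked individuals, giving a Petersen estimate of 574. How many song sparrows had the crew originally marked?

M = 164

From N = M·C/R: M = N·R / C = 574·8 / 28 = 4592 / 28 = 164.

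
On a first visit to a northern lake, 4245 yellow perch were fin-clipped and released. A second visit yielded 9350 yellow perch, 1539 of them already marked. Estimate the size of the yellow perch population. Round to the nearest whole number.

N ≈ 25,790

N = (4245 × 9350) / 1539 = 39690750 / 1539 ≈ 25790.0 → 25790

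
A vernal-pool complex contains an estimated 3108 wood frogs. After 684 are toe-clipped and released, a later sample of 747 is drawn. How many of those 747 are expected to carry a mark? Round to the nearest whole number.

The marked fraction of the population is 684/3108, so in a sample of 747 expect C·(M/N) marked.
E[R] = 684 × 747 / 3108 = 510948 / 3108 ≈ 164.4 → 164

expected recaptures ≈ 164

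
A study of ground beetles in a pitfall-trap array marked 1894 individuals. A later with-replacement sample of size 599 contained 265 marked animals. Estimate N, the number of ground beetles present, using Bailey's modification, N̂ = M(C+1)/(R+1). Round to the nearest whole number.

N ≈ 4272

N̂ = 1894·(599+1)/(265+1) = 1894·600/266 = 1136400/266 ≈ 4272.2 → 4272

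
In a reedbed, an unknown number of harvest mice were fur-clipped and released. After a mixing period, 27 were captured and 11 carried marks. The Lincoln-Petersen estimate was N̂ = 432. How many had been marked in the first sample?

M = 176

From N = M·C/R: M = N·R / C = 432·11 / 27 = 4752 / 27 = 176.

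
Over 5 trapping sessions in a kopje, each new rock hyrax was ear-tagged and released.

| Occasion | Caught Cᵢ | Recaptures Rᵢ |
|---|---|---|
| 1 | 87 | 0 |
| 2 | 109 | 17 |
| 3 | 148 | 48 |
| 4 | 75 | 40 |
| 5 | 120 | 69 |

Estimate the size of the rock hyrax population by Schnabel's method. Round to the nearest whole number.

N ≈ 544

Marked at large before each occasion: Mᵢ = Σⱼ<ᵢ (Cⱼ − Rⱼ) → M1=0, M2=87, M3=179, M4=279, M5=314
Σ MᵢCᵢ = 0·87 + 87·109 + 179·148 + 279·75 + 314·120 = 0 + 9483 + 26492 + 20925 + 37680 = 94580
Σ Rᵢ = 0 + 17 + 48 + 40 + 69 = 174
N̂ = 94580 / 174 ≈ 543.6 → 544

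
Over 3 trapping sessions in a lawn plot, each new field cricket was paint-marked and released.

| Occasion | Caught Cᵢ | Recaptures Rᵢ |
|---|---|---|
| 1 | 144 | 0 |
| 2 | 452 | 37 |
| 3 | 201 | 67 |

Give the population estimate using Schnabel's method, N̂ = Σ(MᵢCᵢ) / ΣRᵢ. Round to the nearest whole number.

N ≈ 1706

Marked at large before each occasion: Mᵢ = Σⱼ<ᵢ (Cⱼ − Rⱼ) → M1=0, M2=144, M3=559
Σ MᵢCᵢ = 0·144 + 144·452 + 559·201 = 0 + 65088 + 112359 = 177447
Σ Rᵢ = 0 + 37 + 67 = 104
N̂ = 177447 / 104 ≈ 1706.2 → 1706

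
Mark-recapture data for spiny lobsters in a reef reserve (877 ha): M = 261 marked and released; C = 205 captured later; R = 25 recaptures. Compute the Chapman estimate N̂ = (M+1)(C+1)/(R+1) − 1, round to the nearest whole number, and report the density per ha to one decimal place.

N̂ = 262·206/26 − 1 = 53972/26 − 1 ≈ 2074.8 → 2075
Density = N̂ / area = 2075 / 877 ≈ 2.37 → 2.4 per ha

density ≈ 2.4 spiny lobsters per ha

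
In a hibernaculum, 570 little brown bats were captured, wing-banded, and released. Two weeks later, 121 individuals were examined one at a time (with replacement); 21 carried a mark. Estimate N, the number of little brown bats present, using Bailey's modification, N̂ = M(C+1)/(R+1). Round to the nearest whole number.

N̂ = 570·(121+1)/(21+1) = 570·122/22 = 69540/22 ≈ 3160.9 → 3161

N ≈ 3161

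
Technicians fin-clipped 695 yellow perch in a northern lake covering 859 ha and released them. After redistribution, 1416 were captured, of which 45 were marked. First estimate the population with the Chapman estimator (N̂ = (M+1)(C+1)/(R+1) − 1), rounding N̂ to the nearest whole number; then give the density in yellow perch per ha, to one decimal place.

N̂ = 696·1417/46 − 1 = 986232/46 − 1 ≈ 21438.8 → 21439
Density = N̂ / area = 21439 / 859 ≈ 24.96 → 25.0 per ha

density ≈ 25.0 yellow perch per ha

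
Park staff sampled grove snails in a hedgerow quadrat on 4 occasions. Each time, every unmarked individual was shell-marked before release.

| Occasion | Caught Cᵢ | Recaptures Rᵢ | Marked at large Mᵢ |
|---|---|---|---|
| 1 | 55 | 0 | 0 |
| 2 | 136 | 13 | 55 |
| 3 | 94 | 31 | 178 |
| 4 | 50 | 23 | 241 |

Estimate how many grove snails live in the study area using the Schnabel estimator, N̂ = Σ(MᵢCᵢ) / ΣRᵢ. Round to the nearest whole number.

N ≈ 541

Σ MᵢCᵢ = 0·55 + 55·136 + 178·94 + 241·50 = 0 + 7480 + 16732 + 12050 = 36262
Σ Rᵢ = 0 + 13 + 31 + 23 = 67
N̂ = 36262 / 67 ≈ 541.2 → 541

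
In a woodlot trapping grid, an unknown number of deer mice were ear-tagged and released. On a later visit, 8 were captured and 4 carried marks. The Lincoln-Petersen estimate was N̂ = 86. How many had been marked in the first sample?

From N = M·C/R: M = N·R / C = 86·4 / 8 = 344 / 8 = 43.

M = 43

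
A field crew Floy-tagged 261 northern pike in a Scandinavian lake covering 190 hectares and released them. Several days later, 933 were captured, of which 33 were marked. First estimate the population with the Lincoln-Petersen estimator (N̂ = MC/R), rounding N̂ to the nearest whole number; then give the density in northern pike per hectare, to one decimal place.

N̂ = 261·933/33 = 243513/33 ≈ 7379.2 → 7379
Density = N̂ / area = 7379 / 190 ≈ 38.84 → 38.8 per hectare

density ≈ 38.8 northern pike per hectare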